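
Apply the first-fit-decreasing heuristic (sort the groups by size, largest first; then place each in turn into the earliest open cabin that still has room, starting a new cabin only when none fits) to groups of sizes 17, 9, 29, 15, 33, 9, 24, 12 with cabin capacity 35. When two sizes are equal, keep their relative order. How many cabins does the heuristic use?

5

Sorted descending: 33, 29, 24, 17, 15, 12, 9, 9.
  33 → cabin 1 (new)  [load 33/35]
  29 → cabin 2 (new)  [load 29/35]
  24 → cabin 3 (new)  [load 24/35]
  17 → cabin 4 (new)  [load 17/35]
  15 → cabin 4  [load 32/35]
  12 → cabin 5 (new)  [load 12/35]
  9 → cabin 3  [load 33/35]
  9 → cabin 5  [load 21/35]
5 cabins opened.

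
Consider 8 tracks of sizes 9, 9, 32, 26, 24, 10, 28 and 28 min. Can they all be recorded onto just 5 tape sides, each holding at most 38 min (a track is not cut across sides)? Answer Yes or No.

Yes

A valid assignment using 5 tape sides:
  side 1: 32 = 32
  side 2: 28 + 10 = 38
  side 3: 28 + 9 = 37
  side 4: 26 + 9 = 35
  side 5: 24 = 24
Every load is within 38 min, so 5 tape sides suffice.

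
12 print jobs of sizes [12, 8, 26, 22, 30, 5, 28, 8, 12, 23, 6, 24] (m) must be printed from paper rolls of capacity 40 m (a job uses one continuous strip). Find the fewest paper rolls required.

6

Total = 30 + 28 + 26 + 24 + 23 + 22 + 12 + 12 + 8 + 8 + 6 + 5 = 204 m.
Lower bound: ⌈204/40⌉ = 6 paper rolls.
A packing using 6 paper rolls:
  roll 1: 30 + 8 = 38
  roll 2: 28 + 12 = 40
  roll 3: 26 + 12 = 38
  roll 4: 24 + 8 + 6 = 38
  roll 5: 23 + 5 = 28
  roll 6: 22 = 22
This matches the lower bound, so 6 is optimal.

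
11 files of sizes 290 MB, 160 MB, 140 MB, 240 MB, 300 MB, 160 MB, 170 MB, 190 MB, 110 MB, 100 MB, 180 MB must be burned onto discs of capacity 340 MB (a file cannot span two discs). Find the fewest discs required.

Total = 300 + 290 + 240 + 190 + 180 + 170 + 160 + 160 + 140 + 110 + 100 = 2040 MB.
Lower bound: ⌈2040/340⌉ = 6 discs.
A packing using 7 discs:
  disc 1: 300 = 300
  disc 2: 290 = 290
  disc 3: 240 + 100 = 340
  disc 4: 190 + 140 = 330
  disc 5: 180 + 160 = 340
  disc 6: 170 + 160 = 330
  disc 7: 110 = 110
No arrangement into 6 discs stays within capacity, so 7 is optimal.

7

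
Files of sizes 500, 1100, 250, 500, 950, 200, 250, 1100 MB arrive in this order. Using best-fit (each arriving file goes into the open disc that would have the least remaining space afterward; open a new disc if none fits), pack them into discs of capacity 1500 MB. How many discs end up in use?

  500 → disc 1 (new)  [load 500/1500]
  1100 → disc 2 (new)  [load 1100/1500]
  250 → disc 2  [load 1350/1500]
  500 → disc 1  [load 1000/1500]
  950 → disc 3 (new)  [load 950/1500]
  200 → disc 1  [load 1200/1500]
  250 → disc 1  [load 1450/1500]
  1100 → disc 4 (new)  [load 1100/1500]
4 discs opened.

4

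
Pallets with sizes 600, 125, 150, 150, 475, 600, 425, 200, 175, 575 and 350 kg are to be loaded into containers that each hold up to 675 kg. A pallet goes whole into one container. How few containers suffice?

7

Total = 600 + 600 + 575 + 475 + 425 + 350 + 200 + 175 + 150 + 150 + 125 = 3825 kg.
Lower bound: ⌈3825/675⌉ = 6 containers.
A packing using 7 containers:
  container 1: 600 = 600
  container 2: 600 = 600
  container 3: 575 = 575
  container 4: 475 + 200 = 675
  container 5: 425 + 175 = 600
  container 6: 350 + 150 + 150 = 650
  container 7: 125 = 125
No arrangement into 6 containers stays within capacity, so 7 is optimal.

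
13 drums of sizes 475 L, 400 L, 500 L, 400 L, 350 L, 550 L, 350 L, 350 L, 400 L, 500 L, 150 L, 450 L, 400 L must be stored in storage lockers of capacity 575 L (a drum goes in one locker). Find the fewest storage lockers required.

12

Total = 550 + 500 + 500 + 475 + 450 + 400 + 400 + 400 + 400 + 350 + 350 + 350 + 150 = 5275 L.
Lower bound: ⌈5275/575⌉ = 10 storage lockers.
Also, 12 drums each exceed 575/2 L, and no two of those can share a locker, so at least 12 storage lockers are needed.
A packing using 12 storage lockers:
  locker 1: 550 = 550
  locker 2: 500 = 500
  locker 3: 500 = 500
  locker 4: 475 = 475
  locker 5: 450 = 450
  locker 6: 400 + 150 = 550
  locker 7: 400 = 400
  locker 8: 400 = 400
  locker 9: 400 = 400
  locker 10: 350 = 350
  locker 11: 350 = 350
  locker 12: 350 = 350
This matches the lower bound, so 12 is optimal.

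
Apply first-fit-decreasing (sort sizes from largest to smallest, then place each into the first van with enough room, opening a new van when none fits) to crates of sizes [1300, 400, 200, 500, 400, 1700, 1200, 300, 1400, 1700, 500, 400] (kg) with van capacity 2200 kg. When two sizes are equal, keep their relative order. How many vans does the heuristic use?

Sorted descending: 1700, 1700, 1400, 1300, 1200, 500, 500, 400, 400, 400, 300, 200.
  1700 → van 1 (new)  [load 1700/2200]
  1700 → van 2 (new)  [load 1700/2200]
  1400 → van 3 (new)  [load 1400/2200]
  1300 → van 4 (new)  [load 1300/2200]
  1200 → van 5 (new)  [load 1200/2200]
  500 → van 1  [load 2200/2200]
  500 → van 2  [load 2200/2200]
  400 → van 3  [load 1800/2200]
  400 → van 3  [load 2200/2200]
  400 → van 4  [load 1700/2200]
  300 → van 4  [load 2000/2200]
  200 → van 4  [load 2200/2200]
5 vans opened.

5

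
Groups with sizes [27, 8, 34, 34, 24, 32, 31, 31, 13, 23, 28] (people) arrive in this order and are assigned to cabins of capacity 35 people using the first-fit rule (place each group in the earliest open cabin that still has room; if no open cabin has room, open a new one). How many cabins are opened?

  27 → cabin 1 (new)  [load 27/35]
  8 → cabin 1  [load 35/35]
  34 → cabin 2 (new)  [load 34/35]
  34 → cabin 3 (new)  [load 34/35]
  24 → cabin 4 (new)  [load 24/35]
  32 → cabin 5 (new)  [load 32/35]
  31 → cabin 6 (new)  [load 31/35]
  31 → cabin 7 (new)  [load 31/35]
  13 → cabin 8 (new)  [load 13/35]
  23 → cabin 9 (new)  [load 23/35]
  28 → cabin 10 (new)  [load 28/35]
10 cabins opened.

10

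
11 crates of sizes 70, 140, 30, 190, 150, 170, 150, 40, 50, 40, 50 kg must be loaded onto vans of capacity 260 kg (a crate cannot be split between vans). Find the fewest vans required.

5

Total = 190 + 170 + 150 + 150 + 140 + 70 + 50 + 50 + 40 + 40 + 30 = 1080 kg.
Lower bound: ⌈1080/260⌉ = 5 vans.
A packing using 5 vans:
  van 1: 190 + 70 = 260
  van 2: 170 + 50 + 40 = 260
  van 3: 150 + 50 + 40 = 240
  van 4: 150 + 30 = 180
  van 5: 140 = 140
This matches the lower bound, so 5 is optimal.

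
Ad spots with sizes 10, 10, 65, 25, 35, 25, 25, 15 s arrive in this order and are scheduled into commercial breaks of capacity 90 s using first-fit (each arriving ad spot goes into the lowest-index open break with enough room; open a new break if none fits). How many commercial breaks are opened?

3

  10 → break 1 (new)  [load 10/90]
  10 → break 1  [load 20/90]
  65 → break 1  [load 85/90]
  25 → break 2 (new)  [load 25/90]
  35 → break 2  [load 60/90]
  25 → break 2  [load 85/90]
  25 → break 3 (new)  [load 25/90]
  15 → break 3  [load 40/90]
3 commercial breaks opened.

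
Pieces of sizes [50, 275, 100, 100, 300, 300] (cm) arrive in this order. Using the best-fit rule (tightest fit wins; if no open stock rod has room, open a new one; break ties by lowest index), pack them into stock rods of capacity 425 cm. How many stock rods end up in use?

  50 → stock rod 1 (new)  [load 50/425]
  275 → stock rod 1  [load 325/425]
  100 → stock rod 1  [load 425/425]
  100 → stock rod 2 (new)  [load 100/425]
  300 → stock rod 2  [load 400/425]
  300 → stock rod 3 (new)  [load 300/425]
3 stock rods opened.

3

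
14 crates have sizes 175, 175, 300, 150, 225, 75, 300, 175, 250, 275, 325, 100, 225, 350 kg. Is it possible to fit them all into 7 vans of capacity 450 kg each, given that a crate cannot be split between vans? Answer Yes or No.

No

Total = 3100 kg; ⌈3100/450⌉ = 7.
The bound of 7 does not rule out 7, but exhaustive search shows no assignment into 7 vans of capacity 450 kg exists — the minimum is 8.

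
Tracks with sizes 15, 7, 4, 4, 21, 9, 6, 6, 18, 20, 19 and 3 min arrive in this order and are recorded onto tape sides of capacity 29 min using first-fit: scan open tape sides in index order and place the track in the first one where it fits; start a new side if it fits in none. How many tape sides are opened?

6

  15 → side 1 (new)  [load 15/29]
  7 → side 1  [load 22/29]
  4 → side 1  [load 26/29]
  4 → side 2 (new)  [load 4/29]
  21 → side 2  [load 25/29]
  9 → side 3 (new)  [load 9/29]
  6 → side 3  [load 15/29]
  6 → side 3  [load 21/29]
  18 → side 4 (new)  [load 18/29]
  20 → side 5 (new)  [load 20/29]
  19 → side 6 (new)  [load 19/29]
  3 → side 1  [load 29/29]
6 tape sides opened.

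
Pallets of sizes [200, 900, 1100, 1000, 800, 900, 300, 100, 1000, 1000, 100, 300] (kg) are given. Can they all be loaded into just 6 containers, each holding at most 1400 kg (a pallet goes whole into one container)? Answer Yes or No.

Total = 7700 kg; ⌈7700/1400⌉ = 6.
7 pallets each exceed half the capacity and cannot share a container, forcing at least 7 containers.
At least 7 containers are required, but only 6 are allowed.

No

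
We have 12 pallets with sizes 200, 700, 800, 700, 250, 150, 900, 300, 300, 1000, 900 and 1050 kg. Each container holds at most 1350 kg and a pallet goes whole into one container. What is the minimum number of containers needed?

7

Total = 1050 + 1000 + 900 + 900 + 800 + 700 + 700 + 300 + 300 + 250 + 200 + 150 = 7250 kg.
Lower bound: ⌈7250/1350⌉ = 6 containers.
Also, 7 pallets each exceed 675 kg, and no two of those can share a container, so at least 7 containers are needed.
A packing using 7 containers:
  container 1: 1050 + 300 = 1350
  container 2: 1000 + 300 = 1300
  container 3: 900 + 250 + 200 = 1350
  container 4: 900 + 150 = 1050
  container 5: 800 = 800
  container 6: 700 = 700
  container 7: 700 = 700
This matches the lower bound, so 7 is optimal.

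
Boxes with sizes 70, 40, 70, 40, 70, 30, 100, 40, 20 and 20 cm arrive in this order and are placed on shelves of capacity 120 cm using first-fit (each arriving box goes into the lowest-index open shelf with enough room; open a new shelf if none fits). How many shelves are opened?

5

  70 → shelf 1 (new)  [load 70/120]
  40 → shelf 1  [load 110/120]
  70 → shelf 2 (new)  [load 70/120]
  40 → shelf 2  [load 110/120]
  70 → shelf 3 (new)  [load 70/120]
  30 → shelf 3  [load 100/120]
  100 → shelf 4 (new)  [load 100/120]
  40 → shelf 5 (new)  [load 40/120]
  20 → shelf 3  [load 120/120]
  20 → shelf 4  [load 120/120]
5 shelves opened.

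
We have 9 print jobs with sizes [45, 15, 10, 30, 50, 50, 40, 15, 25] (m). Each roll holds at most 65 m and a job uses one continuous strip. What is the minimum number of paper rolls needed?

Total = 50 + 50 + 45 + 40 + 30 + 25 + 15 + 15 + 10 = 280 m.
Lower bound: ⌈280/65⌉ = 5 paper rolls.
A packing using 5 paper rolls:
  roll 1: 50 + 15 = 65
  roll 2: 50 + 15 = 65
  roll 3: 45 + 10 = 55
  roll 4: 40 + 25 = 65
  roll 5: 30 = 30
This matches the lower bound, so 5 is optimal.

5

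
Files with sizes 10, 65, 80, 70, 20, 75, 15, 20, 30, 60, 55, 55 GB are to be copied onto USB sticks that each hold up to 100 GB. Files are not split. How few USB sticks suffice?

7

Total = 80 + 75 + 70 + 65 + 60 + 55 + 55 + 30 + 20 + 20 + 15 + 10 = 555 GB.
Lower bound: ⌈555/100⌉ = 6 USB sticks.
Also, 7 files each exceed 50 GB, and no two of those can share a USB stick, so at least 7 USB sticks are needed.
A packing using 7 USB sticks:
  USB stick 1: 80 + 20 = 100
  USB stick 2: 75 + 20 = 95
  USB stick 3: 70 + 30 = 100
  USB stick 4: 65 + 15 + 10 = 90
  USB stick 5: 60 = 60
  USB stick 6: 55 = 55
  USB stick 7: 55 = 55
This matches the lower bound, so 7 is optimal.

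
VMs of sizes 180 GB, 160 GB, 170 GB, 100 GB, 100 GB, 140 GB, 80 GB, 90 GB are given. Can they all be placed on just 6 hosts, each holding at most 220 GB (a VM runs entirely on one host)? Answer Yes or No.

Yes

A valid assignment using 6 hosts:
  host 1: 180 = 180
  host 2: 170 = 170
  host 3: 160 = 160
  host 4: 140 + 80 = 220
  host 5: 100 + 100 = 200
  host 6: 90 = 90
Every load is within 220 GB, so 6 hosts suffice.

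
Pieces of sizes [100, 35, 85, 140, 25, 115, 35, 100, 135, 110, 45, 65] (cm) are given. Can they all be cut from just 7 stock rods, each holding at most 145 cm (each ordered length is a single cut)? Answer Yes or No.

Total = 990 cm; ⌈990/145⌉ = 7.
The bound of 7 does not rule out 7, but exhaustive search shows no assignment into 7 stock rods of capacity 145 cm exists — the minimum is 8.

No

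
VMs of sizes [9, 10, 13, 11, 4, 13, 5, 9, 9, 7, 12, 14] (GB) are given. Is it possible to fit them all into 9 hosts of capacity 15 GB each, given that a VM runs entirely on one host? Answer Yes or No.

Total = 116 GB; ⌈116/15⌉ = 8.
9 VMs each exceed half the capacity and cannot share a host, forcing at least 9 hosts.
The bound of 9 does not rule out 9, but exhaustive search shows no assignment into 9 hosts of capacity 15 GB exists — the minimum is 10.

No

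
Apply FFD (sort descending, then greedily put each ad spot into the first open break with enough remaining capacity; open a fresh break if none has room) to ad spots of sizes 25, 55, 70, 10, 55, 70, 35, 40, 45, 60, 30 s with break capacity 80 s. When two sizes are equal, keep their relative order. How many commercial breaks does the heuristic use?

Sorted descending: 70, 70, 60, 55, 55, 45, 40, 35, 30, 25, 10.
  70 → break 1 (new)  [load 70/80]
  70 → break 2 (new)  [load 70/80]
  60 → break 3 (new)  [load 60/80]
  55 → break 4 (new)  [load 55/80]
  55 → break 5 (new)  [load 55/80]
  45 → break 6 (new)  [load 45/80]
  40 → break 7 (new)  [load 40/80]
  35 → break 6  [load 80/80]
  30 → break 7  [load 70/80]
  25 → break 4  [load 80/80]
  10 → break 1  [load 80/80]
7 commercial breaks opened.

7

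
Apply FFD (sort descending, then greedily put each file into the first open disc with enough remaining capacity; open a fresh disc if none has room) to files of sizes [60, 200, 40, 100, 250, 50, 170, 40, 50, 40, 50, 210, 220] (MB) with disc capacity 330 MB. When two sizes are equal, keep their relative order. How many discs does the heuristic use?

5

Sorted descending: 250, 220, 210, 200, 170, 100, 60, 50, 50, 50, 40, 40, 40.
  250 → disc 1 (new)  [load 250/330]
  220 → disc 2 (new)  [load 220/330]
  210 → disc 3 (new)  [load 210/330]
  200 → disc 4 (new)  [load 200/330]
  170 → disc 5 (new)  [load 170/330]
  100 → disc 2  [load 320/330]
  60 → disc 1  [load 310/330]
  50 → disc 3  [load 260/330]
  50 → disc 3  [load 310/330]
  50 → disc 4  [load 250/330]
  40 → disc 4  [load 290/330]
  40 → disc 4  [load 330/330]
  40 → disc 5  [load 210/330]
5 discs opened.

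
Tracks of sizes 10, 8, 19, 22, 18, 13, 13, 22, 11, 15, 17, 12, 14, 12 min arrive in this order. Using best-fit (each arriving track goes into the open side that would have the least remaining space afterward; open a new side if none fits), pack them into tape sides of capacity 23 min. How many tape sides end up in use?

12

  10 → side 1 (new)  [load 10/23]
  8 → side 1  [load 18/23]
  19 → side 2 (new)  [load 19/23]
  22 → side 3 (new)  [load 22/23]
  18 → side 4 (new)  [load 18/23]
  13 → side 5 (new)  [load 13/23]
  13 → side 6 (new)  [load 13/23]
  22 → side 7 (new)  [load 22/23]
  11 → side 8 (new)  [load 11/23]
  15 → side 9 (new)  [load 15/23]
  17 → side 10 (new)  [load 17/23]
  12 → side 8  [load 23/23]
  14 → side 11 (new)  [load 14/23]
  12 → side 12 (new)  [load 12/23]
12 tape sides opened.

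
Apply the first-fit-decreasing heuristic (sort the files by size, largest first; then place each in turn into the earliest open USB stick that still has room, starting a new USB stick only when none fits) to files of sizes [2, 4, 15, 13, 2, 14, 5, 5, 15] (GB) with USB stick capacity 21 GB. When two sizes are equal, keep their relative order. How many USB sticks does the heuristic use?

Sorted descending: 15, 15, 14, 13, 5, 5, 4, 2, 2.
  15 → USB stick 1 (new)  [load 15/21]
  15 → USB stick 2 (new)  [load 15/21]
  14 → USB stick 3 (new)  [load 14/21]
  13 → USB stick 4 (new)  [load 13/21]
  5 → USB stick 1  [load 20/21]
  5 → USB stick 2  [load 20/21]
  4 → USB stick 3  [load 18/21]
  2 → USB stick 3  [load 20/21]
  2 → USB stick 4  [load 15/21]
4 USB sticks opened.

4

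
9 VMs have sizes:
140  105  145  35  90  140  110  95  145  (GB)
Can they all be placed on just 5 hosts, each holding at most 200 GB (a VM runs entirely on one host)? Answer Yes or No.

No

Total = 1005 GB; ⌈1005/200⌉ = 6.
At least 6 hosts are required, but only 5 are allowed.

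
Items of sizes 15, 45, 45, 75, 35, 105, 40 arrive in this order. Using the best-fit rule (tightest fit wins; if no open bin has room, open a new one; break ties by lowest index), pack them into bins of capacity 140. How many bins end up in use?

  15 → bin 1 (new)  [load 15/140]
  45 → bin 1  [load 60/140]
  45 → bin 1  [load 105/140]
  75 → bin 2 (new)  [load 75/140]
  35 → bin 1  [load 140/140]
  105 → bin 3 (new)  [load 105/140]
  40 → bin 2  [load 115/140]
3 bins opened.

3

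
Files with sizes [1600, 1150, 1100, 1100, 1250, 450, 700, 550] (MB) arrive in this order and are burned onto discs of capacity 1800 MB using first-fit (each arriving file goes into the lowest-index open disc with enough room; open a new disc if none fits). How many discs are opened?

5

  1600 → disc 1 (new)  [load 1600/1800]
  1150 → disc 2 (new)  [load 1150/1800]
  1100 → disc 3 (new)  [load 1100/1800]
  1100 → disc 4 (new)  [load 1100/1800]
  1250 → disc 5 (new)  [load 1250/1800]
  450 → disc 2  [load 1600/1800]
  700 → disc 3  [load 1800/1800]
  550 → disc 4  [load 1650/1800]
5 discs opened.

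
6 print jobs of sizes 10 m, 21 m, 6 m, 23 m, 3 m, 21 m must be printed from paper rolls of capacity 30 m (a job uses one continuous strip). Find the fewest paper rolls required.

4

Total = 23 + 21 + 21 + 10 + 6 + 3 = 84 m.
Lower bound: ⌈84/30⌉ = 3 paper rolls.
A packing using 4 paper rolls:
  roll 1: 23 + 6 = 29
  roll 2: 21 + 3 = 24
  roll 3: 21 = 21
  roll 4: 10 = 10
No arrangement into 3 paper rolls stays within capacity, so 4 is optimal.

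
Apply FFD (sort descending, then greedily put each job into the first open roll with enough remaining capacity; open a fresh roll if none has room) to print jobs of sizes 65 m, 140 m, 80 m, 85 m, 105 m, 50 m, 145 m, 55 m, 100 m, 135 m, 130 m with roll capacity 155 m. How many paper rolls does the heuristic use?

Sorted descending: 145, 140, 135, 130, 105, 100, 85, 80, 65, 55, 50.
  145 → roll 1 (new)  [load 145/155]
  140 → roll 2 (new)  [load 140/155]
  135 → roll 3 (new)  [load 135/155]
  130 → roll 4 (new)  [load 130/155]
  105 → roll 5 (new)  [load 105/155]
  100 → roll 6 (new)  [load 100/155]
  85 → roll 7 (new)  [load 85/155]
  80 → roll 8 (new)  [load 80/155]
  65 → roll 7  [load 150/155]
  55 → roll 6  [load 155/155]
  50 → roll 5  [load 155/155]
8 paper rolls opened.

8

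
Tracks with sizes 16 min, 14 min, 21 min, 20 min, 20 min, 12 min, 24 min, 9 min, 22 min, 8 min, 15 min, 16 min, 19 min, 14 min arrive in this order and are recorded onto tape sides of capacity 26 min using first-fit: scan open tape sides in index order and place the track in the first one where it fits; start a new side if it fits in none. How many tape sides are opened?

11

  16 → side 1 (new)  [load 16/26]
  14 → side 2 (new)  [load 14/26]
  21 → side 3 (new)  [load 21/26]
  20 → side 4 (new)  [load 20/26]
  20 → side 5 (new)  [load 20/26]
  12 → side 2  [load 26/26]
  24 → side 6 (new)  [load 24/26]
  9 → side 1  [load 25/26]
  22 → side 7 (new)  [load 22/26]
  8 → side 8 (new)  [load 8/26]
  15 → side 8  [load 23/26]
  16 → side 9 (new)  [load 16/26]
  19 → side 10 (new)  [load 19/26]
  14 → side 11 (new)  [load 14/26]
11 tape sides opened.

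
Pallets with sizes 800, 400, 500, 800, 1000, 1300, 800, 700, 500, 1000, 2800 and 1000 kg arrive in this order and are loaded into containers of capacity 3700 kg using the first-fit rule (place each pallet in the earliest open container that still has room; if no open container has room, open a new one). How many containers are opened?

4

  800 → container 1 (new)  [load 800/3700]
  400 → container 1  [load 1200/3700]
  500 → container 1  [load 1700/3700]
  800 → container 1  [load 2500/3700]
  1000 → container 1  [load 3500/3700]
  1300 → container 2 (new)  [load 1300/3700]
  800 → container 2  [load 2100/3700]
  700 → container 2  [load 2800/3700]
  500 → container 2  [load 3300/3700]
  1000 → container 3 (new)  [load 1000/3700]
  2800 → container 4 (new)  [load 2800/3700]
  1000 → container 3  [load 2000/3700]
4 containers opened.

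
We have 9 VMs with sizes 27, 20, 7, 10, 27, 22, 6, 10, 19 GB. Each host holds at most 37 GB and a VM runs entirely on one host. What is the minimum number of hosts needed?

5

Total = 27 + 27 + 22 + 20 + 19 + 10 + 10 + 7 + 6 = 148 GB.
Lower bound: ⌈148/37⌉ = 4 hosts.
Also, 5 VMs each exceed 37/2 GB, and no two of those can share a host, so at least 5 hosts are needed.
A packing using 5 hosts:
  host 1: 27 + 10 = 37
  host 2: 27 + 10 = 37
  host 3: 22 + 7 + 6 = 35
  host 4: 20 = 20
  host 5: 19 = 19
This matches the lower bound, so 5 is optimal.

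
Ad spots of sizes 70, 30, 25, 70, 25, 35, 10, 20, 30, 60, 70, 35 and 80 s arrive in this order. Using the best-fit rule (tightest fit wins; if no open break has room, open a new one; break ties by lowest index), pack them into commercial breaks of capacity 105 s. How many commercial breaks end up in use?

  70 → break 1 (new)  [load 70/105]
  30 → break 1  [load 100/105]
  25 → break 2 (new)  [load 25/105]
  70 → break 2  [load 95/105]
  25 → break 3 (new)  [load 25/105]
  35 → break 3  [load 60/105]
  10 → break 2  [load 105/105]
  20 → break 3  [load 80/105]
  30 → break 4 (new)  [load 30/105]
  60 → break 4  [load 90/105]
  70 → break 5 (new)  [load 70/105]
  35 → break 5  [load 105/105]
  80 → break 6 (new)  [load 80/105]
6 commercial breaks opened.

6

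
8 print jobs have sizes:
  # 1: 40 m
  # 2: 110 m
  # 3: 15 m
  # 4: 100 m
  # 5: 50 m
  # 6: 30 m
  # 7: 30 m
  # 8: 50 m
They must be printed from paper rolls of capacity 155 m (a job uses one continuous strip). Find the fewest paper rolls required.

3

Total = 110 + 100 + 50 + 50 + 40 + 30 + 30 + 15 = 425 m.
Lower bound: ⌈425/155⌉ = 3 paper rolls.
A packing using 3 paper rolls:
  roll 1: 110 + 40 = 150
  roll 2: 100 + 50 = 150
  roll 3: 50 + 30 + 30 + 15 = 125
This matches the lower bound, so 3 is optimal.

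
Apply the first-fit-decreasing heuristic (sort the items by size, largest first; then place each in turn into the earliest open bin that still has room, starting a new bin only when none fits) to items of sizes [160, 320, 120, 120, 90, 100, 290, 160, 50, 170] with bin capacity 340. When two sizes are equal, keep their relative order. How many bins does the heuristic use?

Sorted descending: 320, 290, 170, 160, 160, 120, 120, 100, 90, 50.
  320 → bin 1 (new)  [load 320/340]
  290 → bin 2 (new)  [load 290/340]
  170 → bin 3 (new)  [load 170/340]
  160 → bin 3  [load 330/340]
  160 → bin 4 (new)  [load 160/340]
  120 → bin 4  [load 280/340]
  120 → bin 5 (new)  [load 120/340]
  100 → bin 5  [load 220/340]
  90 → bin 5  [load 310/340]
  50 → bin 2  [load 340/340]
5 bins opened.

5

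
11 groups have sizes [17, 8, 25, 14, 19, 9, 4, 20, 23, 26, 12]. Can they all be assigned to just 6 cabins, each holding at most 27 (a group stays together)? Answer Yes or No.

Total = 177; ⌈177/27⌉ = 7.
At least 7 cabins are required, but only 6 are allowed.

No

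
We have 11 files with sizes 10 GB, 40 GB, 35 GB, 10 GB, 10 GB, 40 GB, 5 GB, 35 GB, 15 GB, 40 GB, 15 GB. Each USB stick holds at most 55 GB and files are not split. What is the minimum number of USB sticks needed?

5

Total = 40 + 40 + 40 + 35 + 35 + 15 + 15 + 10 + 10 + 10 + 5 = 255 GB.
Lower bound: ⌈255/55⌉ = 5 USB sticks.
A packing using 5 USB sticks:
  USB stick 1: 40 + 15 = 55
  USB stick 2: 40 + 15 = 55
  USB stick 3: 40 + 10 + 5 = 55
  USB stick 4: 35 + 10 + 10 = 55
  USB stick 5: 35 = 35
This matches the lower bound, so 5 is optimal.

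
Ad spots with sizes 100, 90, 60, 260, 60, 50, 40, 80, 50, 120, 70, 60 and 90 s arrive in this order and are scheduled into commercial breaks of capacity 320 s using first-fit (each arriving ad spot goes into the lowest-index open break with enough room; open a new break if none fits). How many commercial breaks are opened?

4

  100 → break 1 (new)  [load 100/320]
  90 → break 1  [load 190/320]
  60 → break 1  [load 250/320]
  260 → break 2 (new)  [load 260/320]
  60 → break 1  [load 310/320]
  50 → break 2  [load 310/320]
  40 → break 3 (new)  [load 40/320]
  80 → break 3  [load 120/320]
  50 → break 3  [load 170/320]
  120 → break 3  [load 290/320]
  70 → break 4 (new)  [load 70/320]
  60 → break 4  [load 130/320]
  90 → break 4  [load 220/320]
4 commercial breaks opened.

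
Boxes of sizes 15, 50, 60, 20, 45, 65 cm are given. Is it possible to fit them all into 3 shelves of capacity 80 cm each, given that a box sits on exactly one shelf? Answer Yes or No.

No

Total = 255 cm; ⌈255/80⌉ = 4.
At least 4 shelves are required, but only 3 are allowed.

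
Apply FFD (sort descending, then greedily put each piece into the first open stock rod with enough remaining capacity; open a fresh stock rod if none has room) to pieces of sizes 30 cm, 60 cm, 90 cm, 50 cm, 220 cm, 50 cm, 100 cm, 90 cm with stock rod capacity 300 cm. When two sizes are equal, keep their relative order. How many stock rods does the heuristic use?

3

Sorted descending: 220, 100, 90, 90, 60, 50, 50, 30.
  220 → stock rod 1 (new)  [load 220/300]
  100 → stock rod 2 (new)  [load 100/300]
  90 → stock rod 2  [load 190/300]
  90 → stock rod 2  [load 280/300]
  60 → stock rod 1  [load 280/300]
  50 → stock rod 3 (new)  [load 50/300]
  50 → stock rod 3  [load 100/300]
  30 → stock rod 3  [load 130/300]
3 stock rods opened.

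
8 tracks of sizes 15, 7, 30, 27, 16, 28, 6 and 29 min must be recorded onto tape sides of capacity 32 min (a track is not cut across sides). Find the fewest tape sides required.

6

Total = 30 + 29 + 28 + 27 + 16 + 15 + 7 + 6 = 158 min.
Lower bound: ⌈158/32⌉ = 5 tape sides.
A packing using 6 tape sides:
  side 1: 30 = 30
  side 2: 29 = 29
  side 3: 28 = 28
  side 4: 27 = 27
  side 5: 16 + 15 = 31
  side 6: 7 + 6 = 13
No arrangement into 5 tape sides stays within capacity, so 6 is optimal.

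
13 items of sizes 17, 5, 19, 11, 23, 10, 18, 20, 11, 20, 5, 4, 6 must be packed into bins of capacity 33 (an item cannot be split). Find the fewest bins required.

Total = 23 + 20 + 20 + 19 + 18 + 17 + 11 + 11 + 10 + 6 + 5 + 5 + 4 = 169.
Lower bound: ⌈169/33⌉ = 6 bins.
A packing using 6 bins:
  bin 1: 23 + 10 = 33
  bin 2: 20 + 11 = 31
  bin 3: 20 + 11 = 31
  bin 4: 19 + 6 + 5 = 30
  bin 5: 18 + 5 + 4 = 27
  bin 6: 17 = 17
This matches the lower bound, so 6 is optimal.

6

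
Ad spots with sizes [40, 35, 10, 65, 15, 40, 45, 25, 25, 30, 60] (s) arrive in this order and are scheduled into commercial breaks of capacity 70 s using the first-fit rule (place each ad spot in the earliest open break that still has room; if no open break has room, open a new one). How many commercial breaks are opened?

7

  40 → break 1 (new)  [load 40/70]
  35 → break 2 (new)  [load 35/70]
  10 → break 1  [load 50/70]
  65 → break 3 (new)  [load 65/70]
  15 → break 1  [load 65/70]
  40 → break 4 (new)  [load 40/70]
  45 → break 5 (new)  [load 45/70]
  25 → break 2  [load 60/70]
  25 → break 4  [load 65/70]
  30 → break 6 (new)  [load 30/70]
  60 → break 7 (new)  [load 60/70]
7 commercial breaks opened.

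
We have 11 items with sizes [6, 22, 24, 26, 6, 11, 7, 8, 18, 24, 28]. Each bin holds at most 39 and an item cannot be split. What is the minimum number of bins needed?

Total = 28 + 26 + 24 + 24 + 22 + 18 + 11 + 8 + 7 + 6 + 6 = 180.
Lower bound: ⌈180/39⌉ = 5 bins.
A packing using 6 bins:
  bin 1: 28 + 11 = 39
  bin 2: 26 + 8 = 34
  bin 3: 24 + 7 + 6 = 37
  bin 4: 24 + 6 = 30
  bin 5: 22 = 22
  bin 6: 18 = 18
No arrangement into 5 bins stays within capacity, so 6 is optimal.

6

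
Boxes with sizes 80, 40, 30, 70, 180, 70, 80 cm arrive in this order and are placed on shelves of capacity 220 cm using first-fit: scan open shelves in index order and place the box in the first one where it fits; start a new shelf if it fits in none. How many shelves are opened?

  80 → shelf 1 (new)  [load 80/220]
  40 → shelf 1  [load 120/220]
  30 → shelf 1  [load 150/220]
  70 → shelf 1  [load 220/220]
  180 → shelf 2 (new)  [load 180/220]
  70 → shelf 3 (new)  [load 70/220]
  80 → shelf 3  [load 150/220]
3 shelves opened.

3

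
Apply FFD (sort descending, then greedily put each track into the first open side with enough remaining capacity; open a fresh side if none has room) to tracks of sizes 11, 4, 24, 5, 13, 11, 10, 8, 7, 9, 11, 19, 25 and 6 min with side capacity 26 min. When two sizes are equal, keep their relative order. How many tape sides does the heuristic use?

7

Sorted descending: 25, 24, 19, 13, 11, 11, 11, 10, 9, 8, 7, 6, 5, 4.
  25 → side 1 (new)  [load 25/26]
  24 → side 2 (new)  [load 24/26]
  19 → side 3 (new)  [load 19/26]
  13 → side 4 (new)  [load 13/26]
  11 → side 4  [load 24/26]
  11 → side 5 (new)  [load 11/26]
  11 → side 5  [load 22/26]
  10 → side 6 (new)  [load 10/26]
  9 → side 6  [load 19/26]
  8 → side 7 (new)  [load 8/26]
  7 → side 3  [load 26/26]
  6 → side 6  [load 25/26]
  5 → side 7  [load 13/26]
  4 → side 5  [load 26/26]
7 tape sides opened.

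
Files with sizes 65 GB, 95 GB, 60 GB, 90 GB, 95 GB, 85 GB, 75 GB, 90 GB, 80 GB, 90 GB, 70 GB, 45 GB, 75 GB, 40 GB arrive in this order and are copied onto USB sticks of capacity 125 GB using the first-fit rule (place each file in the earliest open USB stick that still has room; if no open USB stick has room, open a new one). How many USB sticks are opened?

  65 → USB stick 1 (new)  [load 65/125]
  95 → USB stick 2 (new)  [load 95/125]
  60 → USB stick 1  [load 125/125]
  90 → USB stick 3 (new)  [load 90/125]
  95 → USB stick 4 (new)  [load 95/125]
  85 → USB stick 5 (new)  [load 85/125]
  75 → USB stick 6 (new)  [load 75/125]
  90 → USB stick 7 (new)  [load 90/125]
  80 → USB stick 8 (new)  [load 80/125]
  90 → USB stick 9 (new)  [load 90/125]
  70 → USB stick 10 (new)  [load 70/125]
  45 → USB stick 6  [load 120/125]
  75 → USB stick 11 (new)  [load 75/125]
  40 → USB stick 5  [load 125/125]
11 USB sticks opened.

11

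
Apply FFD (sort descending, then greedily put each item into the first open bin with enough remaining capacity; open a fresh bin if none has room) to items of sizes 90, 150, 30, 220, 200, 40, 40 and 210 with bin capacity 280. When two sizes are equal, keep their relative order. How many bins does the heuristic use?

4

Sorted descending: 220, 210, 200, 150, 90, 40, 40, 30.
  220 → bin 1 (new)  [load 220/280]
  210 → bin 2 (new)  [load 210/280]
  200 → bin 3 (new)  [load 200/280]
  150 → bin 4 (new)  [load 150/280]
  90 → bin 4  [load 240/280]
  40 → bin 1  [load 260/280]
  40 → bin 2  [load 250/280]
  30 → bin 2  [load 280/280]
4 bins opened.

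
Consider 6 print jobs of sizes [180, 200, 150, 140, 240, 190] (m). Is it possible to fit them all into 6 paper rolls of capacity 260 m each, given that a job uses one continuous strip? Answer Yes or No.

A valid assignment using 6 paper rolls:
  roll 1: 240 = 240
  roll 2: 200 = 200
  roll 3: 190 = 190
  roll 4: 180 = 180
  roll 5: 150 = 150
  roll 6: 140 = 140
Every load is within 260 m, so 6 paper rolls suffice.

Yes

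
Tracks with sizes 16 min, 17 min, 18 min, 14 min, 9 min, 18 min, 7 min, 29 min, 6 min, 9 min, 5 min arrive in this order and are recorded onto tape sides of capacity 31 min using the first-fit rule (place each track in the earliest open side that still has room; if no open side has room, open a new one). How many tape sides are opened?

5

  16 → side 1 (new)  [load 16/31]
  17 → side 2 (new)  [load 17/31]
  18 → side 3 (new)  [load 18/31]
  14 → side 1  [load 30/31]
  9 → side 2  [load 26/31]
  18 → side 4 (new)  [load 18/31]
  7 → side 3  [load 25/31]
  29 → side 5 (new)  [load 29/31]
  6 → side 3  [load 31/31]
  9 → side 4  [load 27/31]
  5 → side 2  [load 31/31]
5 tape sides opened.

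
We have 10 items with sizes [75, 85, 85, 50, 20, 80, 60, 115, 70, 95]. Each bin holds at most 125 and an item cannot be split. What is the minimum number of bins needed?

Total = 115 + 95 + 85 + 85 + 80 + 75 + 70 + 60 + 50 + 20 = 735.
Lower bound: ⌈735/125⌉ = 6 bins.
Also, 7 items each exceed 125/2, and no two of those can share a bin, so at least 7 bins are needed.
A packing using 8 bins:
  bin 1: 115 = 115
  bin 2: 95 + 20 = 115
  bin 3: 85 = 85
  bin 4: 85 = 85
  bin 5: 80 = 80
  bin 6: 75 + 50 = 125
  bin 7: 70 = 70
  bin 8: 60 = 60
No arrangement into 7 bins stays within capacity, so 8 is optimal.

8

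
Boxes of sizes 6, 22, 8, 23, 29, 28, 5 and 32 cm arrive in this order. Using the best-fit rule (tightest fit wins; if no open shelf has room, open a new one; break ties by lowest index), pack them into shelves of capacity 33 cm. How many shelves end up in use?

5

  6 → shelf 1 (new)  [load 6/33]
  22 → shelf 1  [load 28/33]
  8 → shelf 2 (new)  [load 8/33]
  23 → shelf 2  [load 31/33]
  29 → shelf 3 (new)  [load 29/33]
  28 → shelf 4 (new)  [load 28/33]
  5 → shelf 1  [load 33/33]
  32 → shelf 5 (new)  [load 32/33]
5 shelves opened.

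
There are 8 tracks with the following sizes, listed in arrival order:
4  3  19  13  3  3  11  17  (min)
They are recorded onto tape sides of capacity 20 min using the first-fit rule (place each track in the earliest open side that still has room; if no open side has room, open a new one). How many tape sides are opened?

4

  4 → side 1 (new)  [load 4/20]
  3 → side 1  [load 7/20]
  19 → side 2 (new)  [load 19/20]
  13 → side 1  [load 20/20]
  3 → side 3 (new)  [load 3/20]
  3 → side 3  [load 6/20]
  11 → side 3  [load 17/20]
  17 → side 4 (new)  [load 17/20]
4 tape sides opened.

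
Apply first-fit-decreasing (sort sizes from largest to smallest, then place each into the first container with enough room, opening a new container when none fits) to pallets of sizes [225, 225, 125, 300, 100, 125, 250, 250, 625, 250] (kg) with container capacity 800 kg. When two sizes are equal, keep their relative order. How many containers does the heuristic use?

Sorted descending: 625, 300, 250, 250, 250, 225, 225, 125, 125, 100.
  625 → container 1 (new)  [load 625/800]
  300 → container 2 (new)  [load 300/800]
  250 → container 2  [load 550/800]
  250 → container 2  [load 800/800]
  250 → container 3 (new)  [load 250/800]
  225 → container 3  [load 475/800]
  225 → container 3  [load 700/800]
  125 → container 1  [load 750/800]
  125 → container 4 (new)  [load 125/800]
  100 → container 3  [load 800/800]
4 containers opened.

4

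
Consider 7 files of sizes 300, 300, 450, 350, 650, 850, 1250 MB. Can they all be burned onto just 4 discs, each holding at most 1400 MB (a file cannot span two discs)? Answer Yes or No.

Yes

A valid assignment using 4 discs:
  disc 1: 1250 = 1250
  disc 2: 850 + 450 = 1300
  disc 3: 650 + 350 + 300 = 1300
  disc 4: 300 = 300
Every load is within 1400 MB, so 4 discs suffice.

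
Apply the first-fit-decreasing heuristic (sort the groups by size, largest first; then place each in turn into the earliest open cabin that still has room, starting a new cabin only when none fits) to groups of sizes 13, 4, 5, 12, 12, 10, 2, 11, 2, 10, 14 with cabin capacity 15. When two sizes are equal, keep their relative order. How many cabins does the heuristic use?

Sorted descending: 14, 13, 12, 12, 11, 10, 10, 5, 4, 2, 2.
  14 → cabin 1 (new)  [load 14/15]
  13 → cabin 2 (new)  [load 13/15]
  12 → cabin 3 (new)  [load 12/15]
  12 → cabin 4 (new)  [load 12/15]
  11 → cabin 5 (new)  [load 11/15]
  10 → cabin 6 (new)  [load 10/15]
  10 → cabin 7 (new)  [load 10/15]
  5 → cabin 6  [load 15/15]
  4 → cabin 5  [load 15/15]
  2 → cabin 2  [load 15/15]
  2 → cabin 3  [load 14/15]
7 cabins opened.

7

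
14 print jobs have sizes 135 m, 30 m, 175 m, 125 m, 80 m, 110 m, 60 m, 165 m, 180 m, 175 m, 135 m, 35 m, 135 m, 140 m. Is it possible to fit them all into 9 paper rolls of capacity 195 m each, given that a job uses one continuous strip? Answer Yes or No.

Total = 1680 m; ⌈1680/195⌉ = 9.
10 print jobs each exceed half the capacity and cannot share a roll, forcing at least 10 paper rolls.
At least 10 paper rolls are required, but only 9 are allowed.

No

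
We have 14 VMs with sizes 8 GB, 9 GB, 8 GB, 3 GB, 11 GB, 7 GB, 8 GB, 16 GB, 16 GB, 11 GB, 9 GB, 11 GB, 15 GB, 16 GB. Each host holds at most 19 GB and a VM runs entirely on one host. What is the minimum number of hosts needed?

9

Total = 16 + 16 + 16 + 15 + 11 + 11 + 11 + 9 + 9 + 8 + 8 + 8 + 7 + 3 = 148 GB.
Lower bound: ⌈148/19⌉ = 8 hosts.
A packing using 9 hosts:
  host 1: 16 + 3 = 19
  host 2: 16 = 16
  host 3: 16 = 16
  host 4: 15 = 15
  host 5: 11 + 8 = 19
  host 6: 11 + 8 = 19
  host 7: 11 + 8 = 19
  host 8: 9 + 9 = 18
  host 9: 7 = 7
No arrangement into 8 hosts stays within capacity, so 9 is optimal.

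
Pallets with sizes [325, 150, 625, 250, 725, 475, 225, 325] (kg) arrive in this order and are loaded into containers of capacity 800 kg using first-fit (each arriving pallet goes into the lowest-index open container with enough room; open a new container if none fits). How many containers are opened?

  325 → container 1 (new)  [load 325/800]
  150 → container 1  [load 475/800]
  625 → container 2 (new)  [load 625/800]
  250 → container 1  [load 725/800]
  725 → container 3 (new)  [load 725/800]
  475 → container 4 (new)  [load 475/800]
  225 → container 4  [load 700/800]
  325 → container 5 (new)  [load 325/800]
5 containers opened.

5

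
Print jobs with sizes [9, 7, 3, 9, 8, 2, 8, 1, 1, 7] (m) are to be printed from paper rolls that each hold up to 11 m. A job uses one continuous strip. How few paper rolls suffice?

Total = 9 + 9 + 8 + 8 + 7 + 7 + 3 + 2 + 1 + 1 = 55 m.
Lower bound: ⌈55/11⌉ = 5 paper rolls.
Also, 6 print jobs each exceed 11/2 m, and no two of those can share a roll, so at least 6 paper rolls are needed.
A packing using 6 paper rolls:
  roll 1: 9 + 2 = 11
  roll 2: 9 + 1 + 1 = 11
  roll 3: 8 + 3 = 11
  roll 4: 8 = 8
  roll 5: 7 = 7
  roll 6: 7 = 7
This matches the lower bound, so 6 is optimal.

6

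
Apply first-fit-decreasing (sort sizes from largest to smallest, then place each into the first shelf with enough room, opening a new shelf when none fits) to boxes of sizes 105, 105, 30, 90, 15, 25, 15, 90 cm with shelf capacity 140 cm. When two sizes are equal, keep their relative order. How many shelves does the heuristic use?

Sorted descending: 105, 105, 90, 90, 30, 25, 15, 15.
  105 → shelf 1 (new)  [load 105/140]
  105 → shelf 2 (new)  [load 105/140]
  90 → shelf 3 (new)  [load 90/140]
  90 → shelf 4 (new)  [load 90/140]
  30 → shelf 1  [load 135/140]
  25 → shelf 2  [load 130/140]
  15 → shelf 3  [load 105/140]
  15 → shelf 3  [load 120/140]
4 shelves opened.

4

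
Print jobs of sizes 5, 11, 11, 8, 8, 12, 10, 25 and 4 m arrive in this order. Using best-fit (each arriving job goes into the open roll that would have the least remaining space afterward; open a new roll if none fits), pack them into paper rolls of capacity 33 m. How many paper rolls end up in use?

  5 → roll 1 (new)  [load 5/33]
  11 → roll 1  [load 16/33]
  11 → roll 1  [load 27/33]
  8 → roll 2 (new)  [load 8/33]
  8 → roll 2  [load 16/33]
  12 → roll 2  [load 28/33]
  10 → roll 3 (new)  [load 10/33]
  25 → roll 4 (new)  [load 25/33]
  4 → roll 2  [load 32/33]
4 paper rolls opened.

4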